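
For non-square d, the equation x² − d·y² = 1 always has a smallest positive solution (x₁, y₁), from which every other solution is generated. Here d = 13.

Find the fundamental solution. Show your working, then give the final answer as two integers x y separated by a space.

√13 → a₀=3, period (1,1,1,1,6); ℓ=5 odd so k=9
step 0: (3, 1)  from 3·(1,0) + (0,1)
step 1: (4, 1)  from 1·(3,1) + (1,0)
step 2: (7, 2)  from 1·(4,1) + (3,1)
…
step 4: (18, 5)  from 1·(11,3) + (7,2)
step 5: (119, 33)  from 6·(18,5) + (11,3)
…
step 7: (256, 71)  from 1·(137,38) + (119,33)
step 8: (393, 109)  from 1·(256,71) + (137,38)
step 9: (649, 180)  from 1·(393,109) + (256,71)
fundamental: x₁=649, y₁=180  (since 421201 − 13·32400 = 1)

649 180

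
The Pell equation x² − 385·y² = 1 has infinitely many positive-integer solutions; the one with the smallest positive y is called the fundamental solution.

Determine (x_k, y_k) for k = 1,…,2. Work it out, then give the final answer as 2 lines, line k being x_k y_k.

[19; 1,1,1,1,1,…,1,1,38] for √385; ℓ=16 ⇒ convergent index 15
k=0  a_k=19  p_k/q_k = 19/1
…
k=2  a_k=1  p_k/q_k = 39/2
k=3  a_k=1  p_k/q_k = 59/3
k=4  a_k=1  p_k/q_k = 98/5
k=5  a_k=1  p_k/q_k = 157/8
k=6  a_k=3  p_k/q_k = 569/29
k=7  a_k=1  p_k/q_k = 726/37
k=8  a_k=2  p_k/q_k = 2021/103
k=9  a_k=1  p_k/q_k = 2747/140
…
k=13  a_k=1  p_k/q_k = 36280/1849
k=14  a_k=1  p_k/q_k = 59551/3035
k=15  a_k=1  p_k/q_k = 95831/4884
→ (95831, 4884).  Check: 95831²=9183580561, 385·4884²=9183580560, difference 1.
n=2: (95831,4884)∘(95831,4884) = (95831·95831+385·4884·4884, 95831·4884+4884·95831) = (18367161121,936077208)

95831 4884
18367161121 936077208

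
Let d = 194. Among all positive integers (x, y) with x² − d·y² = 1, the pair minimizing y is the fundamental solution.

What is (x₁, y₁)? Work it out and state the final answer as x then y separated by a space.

d=194: √d = [13; 1,12,1,26] (ℓ=4, even), read p_3/q_3
k=0  a_k=13  p_k/q_k = 13/1
k=1  a_k=1  p_k/q_k = 14/1
k=2  a_k=12  p_k/q_k = 181/13
k=3  a_k=1  p_k/q_k = 195/14
(x₁, y₁) = (195, 14);  195² − 194·14² = 1 ✓

195 14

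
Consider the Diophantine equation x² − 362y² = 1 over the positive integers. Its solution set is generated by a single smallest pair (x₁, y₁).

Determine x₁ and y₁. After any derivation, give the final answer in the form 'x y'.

723 38

√362 = [19; 38, …], period ℓ=1 (odd) → k=1
a_0=19:  p_0=19·1+0=19,  q_0=19·0+1=1
a_1=38:  p_1=38·19+1=723,  q_1=38·1+0=38
→ (723, 38).  Check: 723²=522729, 362·38²=522728, difference 1.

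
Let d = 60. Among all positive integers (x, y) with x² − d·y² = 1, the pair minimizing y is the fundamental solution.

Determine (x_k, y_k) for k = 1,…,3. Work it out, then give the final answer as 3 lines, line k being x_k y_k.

31 4
1921 248
119071 15372

d=60: √d = [7; 1,2,1,14] (ℓ=4, even), read p_3/q_3
i=0: a=7 ⇒ p=7, q=1
i=1: a=1 ⇒ p=8, q=1
i=2: a=2 ⇒ p=23, q=3
i=3: a=1 ⇒ p=31, q=4
fundamental: x₁=31, y₁=4  (since 961 − 60·16 = 1)
(x_2, y_2) = (31·31 + 60·4·4, 31·4 + 4·31) = (1921, 248)
(x_3, y_3) = (31·1921 + 60·4·248, 31·248 + 4·1921) = (119071, 15372)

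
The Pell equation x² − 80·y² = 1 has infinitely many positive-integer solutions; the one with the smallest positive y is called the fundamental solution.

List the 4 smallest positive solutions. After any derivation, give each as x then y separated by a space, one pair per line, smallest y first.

9 1
161 18
2889 323
51841 5796

√80 → a₀=8, period (1,16); ℓ=2 even so k=1
k=0  a_k=8  p_k/q_k = 8/1
k=1  a_k=1  p_k/q_k = 9/1
→ (9, 1).  Check: 9²=81, 80·1²=80, difference 1.
(9+1√80)^2 = 161 + 18√80
(9+1√80)^3 = 2889 + 323√80
(9+1√80)^4 = 51841 + 5796√80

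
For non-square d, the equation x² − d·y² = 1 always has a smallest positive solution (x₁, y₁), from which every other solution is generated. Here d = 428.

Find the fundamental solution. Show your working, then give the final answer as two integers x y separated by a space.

1850887 89466

√428 = [20; 1,2,4,1,5,10,5,1,4,2,1,40, …], period ℓ=12 (even) → k=11
k=0  a_k=20  p_k/q_k = 20/1
…
k=10  a_k=2  p_k/q_k = 1273708/61567
k=11  a_k=1  p_k/q_k = 1850887/89466
→ (1850887, 89466).  Check: 1850887²=3425782686769, 428·89466²=3425782686768, difference 1.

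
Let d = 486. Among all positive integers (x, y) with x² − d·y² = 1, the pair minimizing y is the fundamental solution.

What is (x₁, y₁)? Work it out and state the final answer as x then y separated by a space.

485 22

d=486: √d = [22; 22,44] (ℓ=2, even), read p_1/q_1
i=0: a=22 ⇒ p=22, q=1
i=1: a=22 ⇒ p=485, q=22
(x₁, y₁) = (485, 22);  485² − 486·22² = 1 ✓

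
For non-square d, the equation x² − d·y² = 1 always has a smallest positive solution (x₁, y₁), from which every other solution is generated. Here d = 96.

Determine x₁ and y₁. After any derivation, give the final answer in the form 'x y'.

49 5

d=96: √d = [9; 1,3,1,18] (ℓ=4, even), read p_3/q_3
k=0  a_k=9  p_k/q_k = 9/1
k=1  a_k=1  p_k/q_k = 10/1
k=2  a_k=3  p_k/q_k = 39/4
k=3  a_k=1  p_k/q_k = 49/5
(x₁, y₁) = (49, 5);  49² − 96·5² = 1 ✓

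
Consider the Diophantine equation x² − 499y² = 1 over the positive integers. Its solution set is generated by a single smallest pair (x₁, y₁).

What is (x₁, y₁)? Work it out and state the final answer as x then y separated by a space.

√499 → a₀=22, period (2,1,21,1,2,44); ℓ=6 even so k=5
i=0: a=22 ⇒ p=22, q=1
i=1: a=2 ⇒ p=45, q=2
i=2: a=1 ⇒ p=67, q=3
i=3: a=21 ⇒ p=1452, q=65
i=4: a=1 ⇒ p=1519, q=68
i=5: a=2 ⇒ p=4490, q=201
(x₁, y₁) = (4490, 201);  4490² − 499·201² = 1 ✓

4490 201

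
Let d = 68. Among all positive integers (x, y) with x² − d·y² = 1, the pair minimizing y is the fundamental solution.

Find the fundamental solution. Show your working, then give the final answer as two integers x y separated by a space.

33 4

√68 → a₀=8, period (4,16); ℓ=2 even so k=1
i=0: a=8 ⇒ p=8, q=1
i=1: a=4 ⇒ p=33, q=4
(x₁, y₁) = (33, 4);  33² − 68·4² = 1 ✓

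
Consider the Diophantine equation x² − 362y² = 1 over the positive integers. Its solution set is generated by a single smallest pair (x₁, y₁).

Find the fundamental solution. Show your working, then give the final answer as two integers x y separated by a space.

[19; 38] for √362; ℓ=1 ⇒ convergent index 1
k=0  a_k=19  p_k/q_k = 19/1
k=1  a_k=38  p_k/q_k = 723/38
→ (723, 38).  Check: 723²=522729, 362·38²=522728, difference 1.

723 38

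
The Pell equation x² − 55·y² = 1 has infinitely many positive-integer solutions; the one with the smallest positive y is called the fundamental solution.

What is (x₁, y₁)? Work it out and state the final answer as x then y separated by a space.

[7; 2,2,2,14] for √55; ℓ=4 ⇒ convergent index 3
k=0  a_k=7  p_k/q_k = 7/1
k=1  a_k=2  p_k/q_k = 15/2
k=2  a_k=2  p_k/q_k = 37/5
k=3  a_k=2  p_k/q_k = 89/12
→ (89, 12).  Check: 89²=7921, 55·12²=7920, difference 1.

89 12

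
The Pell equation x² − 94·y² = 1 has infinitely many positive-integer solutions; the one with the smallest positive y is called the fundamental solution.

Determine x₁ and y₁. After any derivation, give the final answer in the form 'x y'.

2143295 221064

√94 = [9; 1,2,3,1,1,…,2,1,18, …], period ℓ=16 (even) → k=15
step 0: (9, 1)  from 9·(1,0) + (0,1)
step 1: (10, 1)  from 1·(9,1) + (1,0)
…
step 3: (97, 10)  from 3·(29,3) + (10,1)
…
step 5: (223, 23)  from 1·(126,13) + (97,10)
step 6: (1241, 128)  from 5·(223,23) + (126,13)
…
step 11: (99455, 10258)  from 1·(85038,8771) + (14417,1487)
…
step 14: (1490361, 153719)  from 2·(652934,67345) + (184493,19029)
step 15: (2143295, 221064)  from 1·(1490361,153719) + (652934,67345)
fundamental: x₁=2143295, y₁=221064  (since 4593713457025 − 94·48869292096 = 1)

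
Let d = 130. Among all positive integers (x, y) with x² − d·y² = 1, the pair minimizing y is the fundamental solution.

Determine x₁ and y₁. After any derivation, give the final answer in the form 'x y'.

d=130: √d = [11; 2,2,22] (ℓ=3, odd), read p_5/q_5
step 0: (11, 1)  from 11·(1,0) + (0,1)
…
step 2: (57, 5)  from 2·(23,2) + (11,1)
step 3: (1277, 112)  from 22·(57,5) + (23,2)
step 4: (2611, 229)  from 2·(1277,112) + (57,5)
step 5: (6499, 570)  from 2·(2611,229) + (1277,112)
→ (6499, 570).  Check: 6499²=42237001, 130·570²=42237000, difference 1.

6499 570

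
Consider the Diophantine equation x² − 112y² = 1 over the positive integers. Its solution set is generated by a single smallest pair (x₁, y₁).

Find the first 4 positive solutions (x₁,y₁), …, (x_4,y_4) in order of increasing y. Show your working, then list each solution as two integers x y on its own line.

√112 → a₀=10, period (1,1,2,1,1,20); ℓ=6 even so k=5
i=0: a=10 ⇒ p=10, q=1
i=1: a=1 ⇒ p=11, q=1
…
i=3: a=2 ⇒ p=53, q=5
i=4: a=1 ⇒ p=74, q=7
i=5: a=1 ⇒ p=127, q=12
→ (127, 12).  Check: 127²=16129, 112·12²=16128, difference 1.
(127+12√112)^2 = 32257 + 3048√112
(127+12√112)^3 = 8193151 + 774180√112
(127+12√112)^4 = 2081028097 + 196638672√112

127 12
32257 3048
8193151 774180
2081028097 196638672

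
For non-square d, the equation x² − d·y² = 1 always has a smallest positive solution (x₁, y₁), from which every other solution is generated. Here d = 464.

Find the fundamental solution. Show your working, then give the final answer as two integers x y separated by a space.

[21; 1,1,5,1,1,1,5,1,1,42] for √464; ℓ=10 ⇒ convergent index 9
step 0: (21, 1)  from 21·(1,0) + (0,1)
…
step 2: (43, 2)  from 1·(22,1) + (21,1)
step 3: (237, 11)  from 5·(43,2) + (22,1)
step 4: (280, 13)  from 1·(237,11) + (43,2)
step 5: (517, 24)  from 1·(280,13) + (237,11)
step 6: (797, 37)  from 1·(517,24) + (280,13)
step 7: (4502, 209)  from 5·(797,37) + (517,24)
step 8: (5299, 246)  from 1·(4502,209) + (797,37)
step 9: (9801, 455)  from 1·(5299,246) + (4502,209)
fundamental: x₁=9801, y₁=455  (since 96059601 − 464·207025 = 1)

9801 455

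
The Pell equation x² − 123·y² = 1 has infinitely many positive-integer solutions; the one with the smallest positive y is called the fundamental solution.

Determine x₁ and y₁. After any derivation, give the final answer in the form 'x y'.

d=123: √d = [11; 11,22] (ℓ=2, even), read p_1/q_1
i=0: a=11 ⇒ p=11, q=1
i=1: a=11 ⇒ p=122, q=11
(x₁, y₁) = (122, 11);  122² − 123·11² = 1 ✓

122 11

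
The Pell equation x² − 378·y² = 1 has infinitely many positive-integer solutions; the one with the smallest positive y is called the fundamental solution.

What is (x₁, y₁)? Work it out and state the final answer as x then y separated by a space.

[19; 2,3,1,4,1,3,2,38] for √378; ℓ=8 ⇒ convergent index 7
a_0=19:  p_0=19·1+0=19,  q_0=19·0+1=1
…
a_6=3:  p_6=3·1011+836=3869,  q_6=3·52+43=199
a_7=2:  p_7=2·3869+1011=8749,  q_7=2·199+52=450
→ (8749, 450).  Check: 8749²=76545001, 378·450²=76545000, difference 1.

8749 450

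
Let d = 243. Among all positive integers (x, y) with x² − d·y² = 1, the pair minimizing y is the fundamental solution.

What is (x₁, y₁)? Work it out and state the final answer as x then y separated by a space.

70226 4505

d=243: √d = [15; 1,1,2,3,15,3,2,1,1,30] (ℓ=10, even), read p_9/q_9
i=0: a=15 ⇒ p=15, q=1
…
i=2: a=1 ⇒ p=31, q=2
i=3: a=2 ⇒ p=78, q=5
i=4: a=3 ⇒ p=265, q=17
i=5: a=15 ⇒ p=4053, q=260
…
i=7: a=2 ⇒ p=28901, q=1854
i=8: a=1 ⇒ p=41325, q=2651
i=9: a=1 ⇒ p=70226, q=4505
→ (70226, 4505).  Check: 70226²=4931691076, 243·4505²=4931691075, difference 1.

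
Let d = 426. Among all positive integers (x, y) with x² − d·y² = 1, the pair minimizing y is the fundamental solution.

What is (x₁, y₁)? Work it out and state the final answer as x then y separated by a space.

88751 4300

√426 → a₀=20, period (1,1,1,3,2,6,2,3,1,1,1,40); ℓ=12 even so k=11
a_0=20:  p_0=20·1+0=20,  q_0=20·0+1=1
…
a_4=3:  p_4=3·62+41=227,  q_4=3·3+2=11
…
a_7=2:  p_7=2·3323+516=7162,  q_7=2·161+25=347
a_8=3:  p_8=3·7162+3323=24809,  q_8=3·347+161=1202
…
a_10=1:  p_10=1·31971+24809=56780,  q_10=1·1549+1202=2751
a_11=1:  p_11=1·56780+31971=88751,  q_11=1·2751+1549=4300
fundamental: x₁=88751, y₁=4300  (since 7876740001 − 426·18490000 = 1)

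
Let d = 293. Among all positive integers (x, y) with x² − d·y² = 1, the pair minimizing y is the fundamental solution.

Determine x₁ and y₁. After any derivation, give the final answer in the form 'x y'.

12320649 719780

√293 = [17; 8,1,1,8,34, …], period ℓ=5 (odd) → k=9
step 0: (17, 1)  from 17·(1,0) + (0,1)
…
step 8: (1444507, 84389)  from 1·(764593,44668) + (679914,39721)
step 9: (12320649, 719780)  from 8·(1444507,84389) + (764593,44668)
→ (12320649, 719780).  Check: 12320649²=151798391781201, 293·719780²=151798391781200, difference 1.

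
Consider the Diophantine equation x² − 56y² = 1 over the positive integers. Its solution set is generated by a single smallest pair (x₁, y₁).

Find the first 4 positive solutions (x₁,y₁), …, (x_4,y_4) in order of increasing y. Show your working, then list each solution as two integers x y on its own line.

√56 = [7; 2,14, …], period ℓ=2 (even) → k=1
k=0  a_k=7  p_k/q_k = 7/1
k=1  a_k=2  p_k/q_k = 15/2
→ (15, 2).  Check: 15²=225, 56·2²=224, difference 1.
(15+2√56)^2 = 449 + 60√56
(15+2√56)^3 = 13455 + 1798√56
(15+2√56)^4 = 403201 + 53880√56

15 2
449 60
13455 1798
403201 53880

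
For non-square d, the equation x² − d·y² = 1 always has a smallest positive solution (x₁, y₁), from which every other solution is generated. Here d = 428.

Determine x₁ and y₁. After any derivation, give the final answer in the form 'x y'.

1850887 89466

[20; 1,2,4,1,5,10,5,1,4,2,1,40] for √428; ℓ=12 ⇒ convergent index 11
k=0  a_k=20  p_k/q_k = 20/1
k=1  a_k=1  p_k/q_k = 21/1
…
k=3  a_k=4  p_k/q_k = 269/13
k=4  a_k=1  p_k/q_k = 331/16
…
k=6  a_k=10  p_k/q_k = 19571/946
k=7  a_k=5  p_k/q_k = 99779/4823
k=8  a_k=1  p_k/q_k = 119350/5769
k=9  a_k=4  p_k/q_k = 577179/27899
k=10  a_k=2  p_k/q_k = 1273708/61567
k=11  a_k=1  p_k/q_k = 1850887/89466
→ (1850887, 89466).  Check: 1850887²=3425782686769, 428·89466²=3425782686768, difference 1.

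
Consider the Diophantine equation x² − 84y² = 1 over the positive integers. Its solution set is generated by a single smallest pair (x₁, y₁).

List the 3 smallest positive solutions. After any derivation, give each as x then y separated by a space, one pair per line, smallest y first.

√84 = [9; 6,18, …], period ℓ=2 (even) → k=1
i=0: a=9 ⇒ p=9, q=1
i=1: a=6 ⇒ p=55, q=6
fundamental: x₁=55, y₁=6  (since 3025 − 84·36 = 1)
n=2: (55,6)∘(55,6) = (55·55+84·6·6, 55·6+6·55) = (6049,660)
n=3: (6049,660)∘(55,6) = (55·6049+84·6·660, 55·660+6·6049) = (665335,72594)

55 6
6049 660
665335 72594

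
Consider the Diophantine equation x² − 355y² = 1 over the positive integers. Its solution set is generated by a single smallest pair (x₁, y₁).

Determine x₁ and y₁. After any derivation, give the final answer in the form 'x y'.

954809 50676

√355 → a₀=18, period (1,5,3,3,1,6,1,3,3,5,1,36); ℓ=12 even so k=11
a_0=18:  p_0=18·1+0=18,  q_0=18·0+1=1
a_1=1:  p_1=1·18+1=19,  q_1=1·1+0=1
a_2=5:  p_2=5·19+18=113,  q_2=5·1+1=6
a_3=3:  p_3=3·113+19=358,  q_3=3·6+1=19
…
a_5=1:  p_5=1·1187+358=1545,  q_5=1·63+19=82
a_6=6:  p_6=6·1545+1187=10457,  q_6=6·82+63=555
a_7=1:  p_7=1·10457+1545=12002,  q_7=1·555+82=637
a_8=3:  p_8=3·12002+10457=46463,  q_8=3·637+555=2466
…
a_10=5:  p_10=5·151391+46463=803418,  q_10=5·8035+2466=42641
a_11=1:  p_11=1·803418+151391=954809,  q_11=1·42641+8035=50676
→ (954809, 50676).  Check: 954809²=911660226481, 355·50676²=911660226480, difference 1.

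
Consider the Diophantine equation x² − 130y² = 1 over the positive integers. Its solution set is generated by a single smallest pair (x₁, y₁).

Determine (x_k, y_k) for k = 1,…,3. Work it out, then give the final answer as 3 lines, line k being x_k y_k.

[11; 2,2,22] for √130; ℓ=3 ⇒ convergent index 5
i=0: a=11 ⇒ p=11, q=1
i=1: a=2 ⇒ p=23, q=2
…
i=4: a=2 ⇒ p=2611, q=229
i=5: a=2 ⇒ p=6499, q=570
(x₁, y₁) = (6499, 570);  6499² − 130·570² = 1 ✓
(x_2, y_2) = (6499·6499 + 130·570·570, 6499·570 + 570·6499) = (84474001, 7408860)
(x_3, y_3) = (6499·84474001 + 130·570·7408860, 6499·7408860 + 570·84474001) = (1097993058499, 96300361710)

6499 570
84474001 7408860
1097993058499 96300361710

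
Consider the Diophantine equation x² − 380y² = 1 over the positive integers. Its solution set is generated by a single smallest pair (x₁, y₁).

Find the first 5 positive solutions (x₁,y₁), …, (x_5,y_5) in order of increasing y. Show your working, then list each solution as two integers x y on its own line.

d=380: √d = [19; 2,38] (ℓ=2, even), read p_1/q_1
step 0: (19, 1)  from 19·(1,0) + (0,1)
step 1: (39, 2)  from 2·(19,1) + (1,0)
(x₁, y₁) = (39, 2);  39² − 380·2² = 1 ✓
(39+2√380)^2 = 3041 + 156√380
(39+2√380)^3 = 237159 + 12166√380
(39+2√380)^4 = 18495361 + 948792√380
(39+2√380)^5 = 1442400999 + 73993610√380

39 2
3041 156
237159 12166
18495361 948792
1442400999 73993610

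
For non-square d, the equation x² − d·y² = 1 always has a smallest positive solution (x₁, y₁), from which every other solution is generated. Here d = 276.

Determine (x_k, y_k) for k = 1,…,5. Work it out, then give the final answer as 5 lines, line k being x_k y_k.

√276 = [16; 1,1,1,1,2,2,2,1,1,1,1,32, …], period ℓ=12 (even) → k=11
a_0=16:  p_0=16·1+0=16,  q_0=16·0+1=1
a_1=1:  p_1=1·16+1=17,  q_1=1·1+0=1
a_2=1:  p_2=1·17+16=33,  q_2=1·1+1=2
…
a_4=1:  p_4=1·50+33=83,  q_4=1·3+2=5
…
a_7=2:  p_7=2·515+216=1246,  q_7=2·31+13=75
…
a_10=1:  p_10=1·3007+1761=4768,  q_10=1·181+106=287
a_11=1:  p_11=1·4768+3007=7775,  q_11=1·287+181=468
fundamental: x₁=7775, y₁=468  (since 60450625 − 276·219024 = 1)
(x_2, y_2) = (7775·7775 + 276·468·468, 7775·468 + 468·7775) = (120901249, 7277400)
(x_3, y_3) = (7775·120901249 + 276·468·7277400, 7775·7277400 + 468·120901249) = (1880014414175, 113163569532)
(x_4, y_4) = (7775·1880014414175 + 276·468·113163569532, 7775·113163569532 + 468·1880014414175) = (29234224019520001, 1759693498945200)
(x_5, y_5) = (7775·29234224019520001 + 276·468·1759693498945200, 7775·1759693498945200 + 468·29234224019520001) = (454592181623521601375, 27363233795434290468)

7775 468
120901249 7277400
1880014414175 113163569532
29234224019520001 1759693498945200
454592181623521601375 27363233795434290468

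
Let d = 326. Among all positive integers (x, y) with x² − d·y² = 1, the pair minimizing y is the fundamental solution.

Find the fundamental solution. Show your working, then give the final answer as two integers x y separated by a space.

325 18

d=326: √d = [18; 18,36] (ℓ=2, even), read p_1/q_1
i=0: a=18 ⇒ p=18, q=1
i=1: a=18 ⇒ p=325, q=18
→ (325, 18).  Check: 325²=105625, 326·18²=105624, difference 1.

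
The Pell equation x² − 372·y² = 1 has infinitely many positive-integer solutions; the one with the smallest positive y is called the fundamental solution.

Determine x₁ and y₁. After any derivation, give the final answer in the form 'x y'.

d=372: √d = [19; 3,2,12,2,3,38] (ℓ=6, even), read p_5/q_5
i=0: a=19 ⇒ p=19, q=1
…
i=2: a=2 ⇒ p=135, q=7
i=3: a=12 ⇒ p=1678, q=87
i=4: a=2 ⇒ p=3491, q=181
i=5: a=3 ⇒ p=12151, q=630
→ (12151, 630).  Check: 12151²=147646801, 372·630²=147646800, difference 1.

12151 630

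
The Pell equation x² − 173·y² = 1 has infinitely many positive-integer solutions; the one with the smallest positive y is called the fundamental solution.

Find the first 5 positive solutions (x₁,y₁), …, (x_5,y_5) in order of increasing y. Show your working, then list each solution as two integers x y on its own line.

2499849 190060
12498490045601 950242601880
62488675684008728649 4750926036134042180
312424506839974574118902401 23753195401006348176659760
1562028181998744709597444087746249 118758803540015886040113314710300

√173 = [13; 6,1,1,6,26, …], period ℓ=5 (odd) → k=9
step 0: (13, 1)  from 13·(1,0) + (0,1)
step 1: (79, 6)  from 6·(13,1) + (1,0)
step 2: (92, 7)  from 1·(79,6) + (13,1)
…
step 4: (1118, 85)  from 6·(171,13) + (92,7)
…
step 7: (205791, 15646)  from 1·(176552,13423) + (29239,2223)
step 8: (382343, 29069)  from 1·(205791,15646) + (176552,13423)
step 9: (2499849, 190060)  from 6·(382343,29069) + (205791,15646)
fundamental: x₁=2499849, y₁=190060  (since 6249245022801 − 173·36122803600 = 1)
(2499849+190060√173)^2 = 12498490045601 + 950242601880√173
(2499849+190060√173)^3 = 62488675684008728649 + 4750926036134042180√173
(2499849+190060√173)^4 = 312424506839974574118902401 + 23753195401006348176659760√173
(2499849+190060√173)^5 = 1562028181998744709597444087746249 + 118758803540015886040113314710300√173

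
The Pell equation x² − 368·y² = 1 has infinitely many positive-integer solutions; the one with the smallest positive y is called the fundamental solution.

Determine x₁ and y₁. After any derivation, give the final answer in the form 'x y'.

1151 60

√368 → a₀=19, period (5,2,5,38); ℓ=4 even so k=3
i=0: a=19 ⇒ p=19, q=1
…
i=2: a=2 ⇒ p=211, q=11
i=3: a=5 ⇒ p=1151, q=60
(x₁, y₁) = (1151, 60);  1151² − 368·60² = 1 ✓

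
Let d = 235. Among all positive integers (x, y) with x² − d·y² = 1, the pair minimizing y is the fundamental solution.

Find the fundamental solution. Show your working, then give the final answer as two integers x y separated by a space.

√235 → a₀=15, period (3,30); ℓ=2 even so k=1
i=0: a=15 ⇒ p=15, q=1
i=1: a=3 ⇒ p=46, q=3
→ (46, 3).  Check: 46²=2116, 235·3²=2115, difference 1.

46 3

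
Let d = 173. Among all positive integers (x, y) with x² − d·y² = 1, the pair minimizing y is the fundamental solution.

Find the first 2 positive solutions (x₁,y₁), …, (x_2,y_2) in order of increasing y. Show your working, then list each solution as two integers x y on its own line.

2499849 190060
12498490045601 950242601880

[13; 6,1,1,6,26] for √173; ℓ=5 ⇒ convergent index 9
a_0=13:  p_0=13·1+0=13,  q_0=13·0+1=1
a_1=6:  p_1=6·13+1=79,  q_1=6·1+0=6
…
a_4=6:  p_4=6·171+92=1118,  q_4=6·13+7=85
a_5=26:  p_5=26·1118+171=29239,  q_5=26·85+13=2223
a_6=6:  p_6=6·29239+1118=176552,  q_6=6·2223+85=13423
…
a_8=1:  p_8=1·205791+176552=382343,  q_8=1·15646+13423=29069
a_9=6:  p_9=6·382343+205791=2499849,  q_9=6·29069+15646=190060
fundamental: x₁=2499849, y₁=190060  (since 6249245022801 − 173·36122803600 = 1)
(2499849+190060√173)^2 = 12498490045601 + 950242601880√173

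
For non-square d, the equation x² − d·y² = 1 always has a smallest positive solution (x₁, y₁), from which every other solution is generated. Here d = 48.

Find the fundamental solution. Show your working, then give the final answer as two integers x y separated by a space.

7 1

√48 → a₀=6, period (1,12); ℓ=2 even so k=1
i=0: a=6 ⇒ p=6, q=1
i=1: a=1 ⇒ p=7, q=1
fundamental: x₁=7, y₁=1  (since 49 − 48·1 = 1)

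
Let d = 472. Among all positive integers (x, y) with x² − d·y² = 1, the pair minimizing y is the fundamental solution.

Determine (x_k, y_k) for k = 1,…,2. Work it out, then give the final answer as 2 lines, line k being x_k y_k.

306917 14127
188396089777 8671632918

d=472: √d = [21; 1,2,1,1,1,…,2,1,42] (ℓ=14, even), read p_13/q_13
step 0: (21, 1)  from 21·(1,0) + (0,1)
step 1: (22, 1)  from 1·(21,1) + (1,0)
…
step 3: (87, 4)  from 1·(65,3) + (22,1)
…
step 5: (239, 11)  from 1·(152,7) + (87,4)
step 6: (1108, 51)  from 4·(239,11) + (152,7)
step 7: (5779, 266)  from 5·(1108,51) + (239,11)
step 8: (24224, 1115)  from 4·(5779,266) + (1108,51)
…
step 10: (54227, 2496)  from 1·(30003,1381) + (24224,1115)
step 11: (84230, 3877)  from 1·(54227,2496) + (30003,1381)
step 12: (222687, 10250)  from 2·(84230,3877) + (54227,2496)
step 13: (306917, 14127)  from 1·(222687,10250) + (84230,3877)
→ (306917, 14127).  Check: 306917²=94198044889, 472·14127²=94198044888, difference 1.
k=2:  x_2 = 306917·306917+472·14127·14127 = 188396089777,  y_2 = 306917·14127+14127·306917 = 8671632918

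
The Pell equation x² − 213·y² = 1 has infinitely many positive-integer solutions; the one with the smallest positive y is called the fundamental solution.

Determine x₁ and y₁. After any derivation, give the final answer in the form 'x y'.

194399 13320

[14; 1,1,2,6,1,8,1,6,2,1,1,28] for √213; ℓ=12 ⇒ convergent index 11
a_0=14:  p_0=14·1+0=14,  q_0=14·0+1=1
…
a_2=1:  p_2=1·15+14=29,  q_2=1·1+1=2
a_3=2:  p_3=2·29+15=73,  q_3=2·2+1=5
a_4=6:  p_4=6·73+29=467,  q_4=6·5+2=32
a_5=1:  p_5=1·467+73=540,  q_5=1·32+5=37
a_6=8:  p_6=8·540+467=4787,  q_6=8·37+32=328
a_7=1:  p_7=1·4787+540=5327,  q_7=1·328+37=365
…
a_10=1:  p_10=1·78825+36749=115574,  q_10=1·5401+2518=7919
a_11=1:  p_11=1·115574+78825=194399,  q_11=1·7919+5401=13320
(x₁, y₁) = (194399, 13320);  194399² − 213·13320² = 1 ✓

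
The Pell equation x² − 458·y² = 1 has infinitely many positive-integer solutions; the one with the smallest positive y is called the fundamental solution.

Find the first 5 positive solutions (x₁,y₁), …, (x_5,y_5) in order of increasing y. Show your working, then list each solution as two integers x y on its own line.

22899 1070
1048728401 49003860
48029663286099 2244278779210
2199662518128033601 102783479481255720
100740143957198019572499 4707277791038270685350

d=458: √d = [21; 2,2,42] (ℓ=3, odd), read p_5/q_5
k=0  a_k=21  p_k/q_k = 21/1
k=1  a_k=2  p_k/q_k = 43/2
…
k=4  a_k=2  p_k/q_k = 9181/429
k=5  a_k=2  p_k/q_k = 22899/1070
fundamental: x₁=22899, y₁=1070  (since 524364201 − 458·1144900 = 1)
(x_2, y_2) = (22899·22899 + 458·1070·1070, 22899·1070 + 1070·22899) = (1048728401, 49003860)
(x_3, y_3) = (22899·1048728401 + 458·1070·49003860, 22899·49003860 + 1070·1048728401) = (48029663286099, 2244278779210)
(x_4, y_4) = (22899·48029663286099 + 458·1070·2244278779210, 22899·2244278779210 + 1070·48029663286099) = (2199662518128033601, 102783479481255720)
(x_5, y_5) = (22899·2199662518128033601 + 458·1070·102783479481255720, 22899·102783479481255720 + 1070·2199662518128033601) = (100740143957198019572499, 4707277791038270685350)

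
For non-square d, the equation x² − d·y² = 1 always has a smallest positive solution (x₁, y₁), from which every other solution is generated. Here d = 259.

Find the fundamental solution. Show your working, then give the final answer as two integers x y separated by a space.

847225 52644

[16; 10,1,2,3,4,3,2,1,10,32] for √259; ℓ=10 ⇒ convergent index 9
i=0: a=16 ⇒ p=16, q=1
…
i=2: a=1 ⇒ p=177, q=11
…
i=4: a=3 ⇒ p=1722, q=107
i=5: a=4 ⇒ p=7403, q=460
i=6: a=3 ⇒ p=23931, q=1487
i=7: a=2 ⇒ p=55265, q=3434
i=8: a=1 ⇒ p=79196, q=4921
i=9: a=10 ⇒ p=847225, q=52644
fundamental: x₁=847225, y₁=52644  (since 717790200625 − 259·2771390736 = 1)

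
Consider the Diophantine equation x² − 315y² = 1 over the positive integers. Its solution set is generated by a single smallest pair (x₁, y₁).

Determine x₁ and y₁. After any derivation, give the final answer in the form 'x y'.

71 4

√315 → a₀=17, period (1,2,1,34); ℓ=4 even so k=3
i=0: a=17 ⇒ p=17, q=1
i=1: a=1 ⇒ p=18, q=1
i=2: a=2 ⇒ p=53, q=3
i=3: a=1 ⇒ p=71, q=4
→ (71, 4).  Check: 71²=5041, 315·4²=5040, difference 1.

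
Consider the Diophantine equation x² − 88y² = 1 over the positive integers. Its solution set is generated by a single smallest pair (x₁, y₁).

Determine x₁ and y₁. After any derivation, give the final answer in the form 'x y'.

√88 = [9; 2,1,1,1,2,18, …], period ℓ=6 (even) → k=5
i=0: a=9 ⇒ p=9, q=1
…
i=2: a=1 ⇒ p=28, q=3
i=3: a=1 ⇒ p=47, q=5
i=4: a=1 ⇒ p=75, q=8
i=5: a=2 ⇒ p=197, q=21
→ (197, 21).  Check: 197²=38809, 88·21²=38808, difference 1.

197 21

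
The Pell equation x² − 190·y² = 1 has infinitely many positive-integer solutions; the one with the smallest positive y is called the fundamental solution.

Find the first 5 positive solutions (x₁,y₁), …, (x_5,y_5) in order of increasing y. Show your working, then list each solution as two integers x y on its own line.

[13; 1,3,1,1,1,…,3,1,26] for √190; ℓ=14 ⇒ convergent index 13
k=0  a_k=13  p_k/q_k = 13/1
…
k=2  a_k=3  p_k/q_k = 55/4
…
k=12  a_k=3  p_k/q_k = 40787/2959
k=13  a_k=1  p_k/q_k = 52021/3774
fundamental: x₁=52021, y₁=3774  (since 2706184441 − 190·14243076 = 1)
(x_2, y_2) = (52021·52021 + 190·3774·3774, 52021·3774 + 3774·52021) = (5412368881, 392654508)
(x_3, y_3) = (52021·5412368881 + 190·3774·392654508, 52021·392654508 + 3774·5412368881) = (563113683064981, 40852560317562)
(x_4, y_4) = (52021·563113683064981 + 190·3774·40852560317562, 52021·40852560317562 + 3774·563113683064981) = (58587473808034384321, 4250382080167131096)
(x_5, y_5) = (52021·58587473808034384321 + 190·3774·4250382080167131096, 52021·4250382080167131096 + 3774·58587473808034384321) = (6095557949372399730460501, 442218252343896093172470)

52021 3774
5412368881 392654508
563113683064981 40852560317562
58587473808034384321 4250382080167131096
6095557949372399730460501 442218252343896093172470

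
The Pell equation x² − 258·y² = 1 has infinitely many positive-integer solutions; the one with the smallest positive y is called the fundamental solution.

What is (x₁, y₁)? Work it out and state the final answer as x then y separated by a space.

√258 = [16; 16,32, …], period ℓ=2 (even) → k=1
i=0: a=16 ⇒ p=16, q=1
i=1: a=16 ⇒ p=257, q=16
→ (257, 16).  Check: 257²=66049, 258·16²=66048, difference 1.

257 16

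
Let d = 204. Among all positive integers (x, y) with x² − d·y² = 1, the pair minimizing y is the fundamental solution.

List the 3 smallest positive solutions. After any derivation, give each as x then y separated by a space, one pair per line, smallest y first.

√204 → a₀=14, period (3,1,1,6,1,1,3,28); ℓ=8 even so k=7
k=0  a_k=14  p_k/q_k = 14/1
k=1  a_k=3  p_k/q_k = 43/3
…
k=3  a_k=1  p_k/q_k = 100/7
…
k=5  a_k=1  p_k/q_k = 757/53
k=6  a_k=1  p_k/q_k = 1414/99
k=7  a_k=3  p_k/q_k = 4999/350
fundamental: x₁=4999, y₁=350  (since 24990001 − 204·122500 = 1)
(4999+350√204)^2 = 49980001 + 3499300√204
(4999+350√204)^3 = 499700044999 + 34986001050√204

4999 350
49980001 3499300
499700044999 34986001050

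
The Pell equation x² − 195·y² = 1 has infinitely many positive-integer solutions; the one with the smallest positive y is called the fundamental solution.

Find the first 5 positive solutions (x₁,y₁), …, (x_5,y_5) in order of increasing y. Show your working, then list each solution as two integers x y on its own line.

14 1
391 28
10934 783
305761 21896
8550374 612305

√195 → a₀=13, period (1,26); ℓ=2 even so k=1
step 0: (13, 1)  from 13·(1,0) + (0,1)
step 1: (14, 1)  from 1·(13,1) + (1,0)
fundamental: x₁=14, y₁=1  (since 196 − 195·1 = 1)
n=2: (14,1)∘(14,1) = (14·14+195·1·1, 14·1+1·14) = (391,28)
n=3: (391,28)∘(14,1) = (14·391+195·1·28, 14·28+1·391) = (10934,783)
n=4: (10934,783)∘(14,1) = (14·10934+195·1·783, 14·783+1·10934) = (305761,21896)
n=5: (305761,21896)∘(14,1) = (14·305761+195·1·21896, 14·21896+1·305761) = (8550374,612305)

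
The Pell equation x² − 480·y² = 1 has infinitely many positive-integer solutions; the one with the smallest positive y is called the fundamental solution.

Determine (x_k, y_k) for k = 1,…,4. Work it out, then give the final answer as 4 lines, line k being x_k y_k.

241 11
116161 5302
55989361 2555553
26986755841 1231771244

√480 = [21; 1,9,1,42, …], period ℓ=4 (even) → k=3
i=0: a=21 ⇒ p=21, q=1
i=1: a=1 ⇒ p=22, q=1
i=2: a=9 ⇒ p=219, q=10
i=3: a=1 ⇒ p=241, q=11
→ (241, 11).  Check: 241²=58081, 480·11²=58080, difference 1.
k=2:  x_2 = 241·241+480·11·11 = 116161,  y_2 = 241·11+11·241 = 5302
k=3:  x_3 = 241·116161+480·11·5302 = 55989361,  y_3 = 241·5302+11·116161 = 2555553
k=4:  x_4 = 241·55989361+480·11·2555553 = 26986755841,  y_4 = 241·2555553+11·55989361 = 1231771244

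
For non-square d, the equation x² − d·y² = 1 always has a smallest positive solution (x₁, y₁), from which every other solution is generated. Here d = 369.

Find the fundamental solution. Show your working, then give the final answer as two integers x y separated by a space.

8396801 437120

d=369: √d = [19; 4,1,3,2,7,4,7,2,3,1,4,38] (ℓ=12, even), read p_11/q_11
i=0: a=19 ⇒ p=19, q=1
i=1: a=4 ⇒ p=77, q=4
i=2: a=1 ⇒ p=96, q=5
…
i=4: a=2 ⇒ p=826, q=43
i=5: a=7 ⇒ p=6147, q=320
…
i=7: a=7 ⇒ p=184045, q=9581
i=8: a=2 ⇒ p=393504, q=20485
i=9: a=3 ⇒ p=1364557, q=71036
i=10: a=1 ⇒ p=1758061, q=91521
i=11: a=4 ⇒ p=8396801, q=437120
(x₁, y₁) = (8396801, 437120);  8396801² − 369·437120² = 1 ✓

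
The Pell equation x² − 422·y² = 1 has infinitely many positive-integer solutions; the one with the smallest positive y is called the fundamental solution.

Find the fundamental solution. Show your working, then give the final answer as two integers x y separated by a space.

7022501 341850

[20; 1,1,5,2,1,…,1,1,40] for √422; ℓ=14 ⇒ convergent index 13
i=0: a=20 ⇒ p=20, q=1
i=1: a=1 ⇒ p=21, q=1
…
i=8: a=3 ⇒ p=163807, q=7974
…
i=10: a=2 ⇒ p=598859, q=29152
…
i=12: a=1 ⇒ p=3810680, q=185501
i=13: a=1 ⇒ p=7022501, q=341850
(x₁, y₁) = (7022501, 341850);  7022501² − 422·341850² = 1 ✓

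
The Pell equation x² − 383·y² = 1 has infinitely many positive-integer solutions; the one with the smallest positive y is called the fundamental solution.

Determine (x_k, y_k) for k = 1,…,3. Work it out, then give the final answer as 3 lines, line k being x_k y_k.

[19; 1,1,3,19,3,1,1,38] for √383; ℓ=8 ⇒ convergent index 7
a_0=19:  p_0=19·1+0=19,  q_0=19·0+1=1
…
a_6=1:  p_6=1·8063+2642=10705,  q_6=1·412+135=547
a_7=1:  p_7=1·10705+8063=18768,  q_7=1·547+412=959
fundamental: x₁=18768, y₁=959  (since 352237824 − 383·919681 = 1)
(18768+959√383)^2 = 704475647 + 35997024√383
(18768+959√383)^3 = 26443197867024 + 1351184291905√383

18768 959
704475647 35997024
26443197867024 1351184291905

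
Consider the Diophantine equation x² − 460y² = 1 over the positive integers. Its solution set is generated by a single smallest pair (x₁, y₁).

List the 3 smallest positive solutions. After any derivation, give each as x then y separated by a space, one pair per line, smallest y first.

[21; 2,4,3,1,2,10,2,1,3,4,2,42] for √460; ℓ=12 ⇒ convergent index 11
a_0=21:  p_0=21·1+0=21,  q_0=21·0+1=1
a_1=2:  p_1=2·21+1=43,  q_1=2·1+0=2
a_2=4:  p_2=4·43+21=193,  q_2=4·2+1=9
a_3=3:  p_3=3·193+43=622,  q_3=3·9+2=29
a_4=1:  p_4=1·622+193=815,  q_4=1·29+9=38
…
a_8=1:  p_8=1·48922+23335=72257,  q_8=1·2281+1088=3369
a_9=3:  p_9=3·72257+48922=265693,  q_9=3·3369+2281=12388
a_10=4:  p_10=4·265693+72257=1135029,  q_10=4·12388+3369=52921
a_11=2:  p_11=2·1135029+265693=2535751,  q_11=2·52921+12388=118230
fundamental: x₁=2535751, y₁=118230  (since 6430033134001 − 460·13978332900 = 1)
(2535751+118230√460)^2 = 12860066268001 + 599603681460√460
(2535751+118230√460)^3 = 65219851798297071751 + 3040891269731634690√460

2535751 118230
12860066268001 599603681460
65219851798297071751 3040891269731634690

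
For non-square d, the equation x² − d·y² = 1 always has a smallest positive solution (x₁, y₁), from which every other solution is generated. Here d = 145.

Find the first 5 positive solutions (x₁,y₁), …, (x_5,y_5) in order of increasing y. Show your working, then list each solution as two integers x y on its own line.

[12; 24] for √145; ℓ=1 ⇒ convergent index 1
i=0: a=12 ⇒ p=12, q=1
i=1: a=24 ⇒ p=289, q=24
→ (289, 24).  Check: 289²=83521, 145·24²=83520, difference 1.
(x_2, y_2) = (289·289 + 145·24·24, 289·24 + 24·289) = (167041, 13872)
(x_3, y_3) = (289·167041 + 145·24·13872, 289·13872 + 24·167041) = (96549409, 8017992)
(x_4, y_4) = (289·96549409 + 145·24·8017992, 289·8017992 + 24·96549409) = (55805391361, 4634385504)
(x_5, y_5) = (289·55805391361 + 145·24·4634385504, 289·4634385504 + 24·55805391361) = (32255419657249, 2678666803320)

289 24
167041 13872
96549409 8017992
55805391361 4634385504
32255419657249 2678666803320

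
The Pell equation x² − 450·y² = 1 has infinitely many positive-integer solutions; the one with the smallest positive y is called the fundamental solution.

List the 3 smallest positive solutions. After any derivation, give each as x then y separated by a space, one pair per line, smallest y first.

[21; 4,1,2,4,2,1,4,42] for √450; ℓ=8 ⇒ convergent index 7
step 0: (21, 1)  from 21·(1,0) + (0,1)
…
step 3: (297, 14)  from 2·(106,5) + (85,4)
step 4: (1294, 61)  from 4·(297,14) + (106,5)
…
step 6: (4179, 197)  from 1·(2885,136) + (1294,61)
step 7: (19601, 924)  from 4·(4179,197) + (2885,136)
fundamental: x₁=19601, y₁=924  (since 384199201 − 450·853776 = 1)
(x_2, y_2) = (19601·19601 + 450·924·924, 19601·924 + 924·19601) = (768398401, 36222648)
(x_3, y_3) = (19601·768398401 + 450·924·36222648, 19601·36222648 + 924·768398401) = (30122754096401, 1420000245972)

19601 924
768398401 36222648
30122754096401 1420000245972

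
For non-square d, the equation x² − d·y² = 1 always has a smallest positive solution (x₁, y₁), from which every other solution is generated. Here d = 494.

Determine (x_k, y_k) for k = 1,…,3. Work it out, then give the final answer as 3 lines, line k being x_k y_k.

d=494: √d = [22; 4,2,2,1,2,1,2,2,4,44] (ℓ=10, even), read p_9/q_9
a_0=22:  p_0=22·1+0=22,  q_0=22·0+1=1
a_1=4:  p_1=4·22+1=89,  q_1=4·1+0=4
…
a_4=1:  p_4=1·489+200=689,  q_4=1·22+9=31
a_5=2:  p_5=2·689+489=1867,  q_5=2·31+22=84
…
a_8=2:  p_8=2·6979+2556=16514,  q_8=2·314+115=743
a_9=4:  p_9=4·16514+6979=73035,  q_9=4·743+314=3286
fundamental: x₁=73035, y₁=3286  (since 5334111225 − 494·10797796 = 1)
k=2:  x_2 = 73035·73035+494·3286·3286 = 10668222449,  y_2 = 73035·3286+3286·73035 = 479986020
k=3:  x_3 = 73035·10668222449+494·3286·479986020 = 1558307253052395,  y_3 = 73035·479986020+3286·10668222449 = 70111557938114

73035 3286
10668222449 479986020
1558307253052395 70111557938114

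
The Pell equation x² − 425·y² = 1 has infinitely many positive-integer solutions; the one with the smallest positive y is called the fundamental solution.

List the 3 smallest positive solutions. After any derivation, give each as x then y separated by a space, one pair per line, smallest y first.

d=425: √d = [20; 1,1,1,1,1,1,40] (ℓ=7, odd), read p_13/q_13
step 0: (20, 1)  from 20·(1,0) + (0,1)
step 1: (21, 1)  from 1·(20,1) + (1,0)
step 2: (41, 2)  from 1·(21,1) + (20,1)
step 3: (62, 3)  from 1·(41,2) + (21,1)
step 4: (103, 5)  from 1·(62,3) + (41,2)
step 5: (165, 8)  from 1·(103,5) + (62,3)
step 6: (268, 13)  from 1·(165,8) + (103,5)
step 7: (10885, 528)  from 40·(268,13) + (165,8)
step 8: (11153, 541)  from 1·(10885,528) + (268,13)
…
step 11: (55229, 2679)  from 1·(33191,1610) + (22038,1069)
step 12: (88420, 4289)  from 1·(55229,2679) + (33191,1610)
step 13: (143649, 6968)  from 1·(88420,4289) + (55229,2679)
fundamental: x₁=143649, y₁=6968  (since 20635035201 − 425·48553024 = 1)
k=2:  x_2 = 143649·143649+425·6968·6968 = 41270070401,  y_2 = 143649·6968+6968·143649 = 2001892464
k=3:  x_3 = 143649·41270070401+425·6968·2001892464 = 11856808685922849,  y_3 = 143649·2001892464+6968·41270070401 = 575139701115304

143649 6968
41270070401 2001892464
11856808685922849 575139701115304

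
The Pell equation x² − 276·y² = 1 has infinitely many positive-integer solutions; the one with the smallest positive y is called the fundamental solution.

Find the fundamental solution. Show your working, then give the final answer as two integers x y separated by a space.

√276 = [16; 1,1,1,1,2,2,2,1,1,1,1,32, …], period ℓ=12 (even) → k=11
k=0  a_k=16  p_k/q_k = 16/1
k=1  a_k=1  p_k/q_k = 17/1
…
k=3  a_k=1  p_k/q_k = 50/3
…
k=6  a_k=2  p_k/q_k = 515/31
k=7  a_k=2  p_k/q_k = 1246/75
…
k=10  a_k=1  p_k/q_k = 4768/287
k=11  a_k=1  p_k/q_k = 7775/468
fundamental: x₁=7775, y₁=468  (since 60450625 − 276·219024 = 1)

7775 468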